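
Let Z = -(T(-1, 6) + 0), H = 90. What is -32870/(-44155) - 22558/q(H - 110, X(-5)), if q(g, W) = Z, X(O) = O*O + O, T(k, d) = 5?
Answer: 199242568/44155 ≈ 4512.3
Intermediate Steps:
X(O) = O + O² (X(O) = O² + O = O + O²)
Z = -5 (Z = -(5 + 0) = -1*5 = -5)
q(g, W) = -5
-32870/(-44155) - 22558/q(H - 110, X(-5)) = -32870/(-44155) - 22558/(-5) = -32870*(-1/44155) - 22558*(-⅕) = 6574/8831 + 22558/5 = 199242568/44155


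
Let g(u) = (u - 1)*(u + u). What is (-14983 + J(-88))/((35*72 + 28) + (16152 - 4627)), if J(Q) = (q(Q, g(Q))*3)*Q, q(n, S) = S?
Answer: -4150279/14073 ≈ -294.91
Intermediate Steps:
g(u) = 2*u*(-1 + u) (g(u) = (-1 + u)*(2*u) = 2*u*(-1 + u))
J(Q) = 6*Q²*(-1 + Q) (J(Q) = ((2*Q*(-1 + Q))*3)*Q = (6*Q*(-1 + Q))*Q = 6*Q²*(-1 + Q))
(-14983 + J(-88))/((35*72 + 28) + (16152 - 4627)) = (-14983 + 6*(-88)²*(-1 - 88))/((35*72 + 28) + (16152 - 4627)) = (-14983 + 6*7744*(-89))/((2520 + 28) + 11525) = (-14983 - 4135296)/(2548 + 11525) = -4150279/14073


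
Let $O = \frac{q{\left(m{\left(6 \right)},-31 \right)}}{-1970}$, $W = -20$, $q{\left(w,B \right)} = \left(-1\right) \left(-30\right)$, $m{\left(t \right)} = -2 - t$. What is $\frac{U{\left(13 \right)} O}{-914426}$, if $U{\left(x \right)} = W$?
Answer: $- \frac{30}{90070961} \approx -3.3307 \cdot 10^{-7}$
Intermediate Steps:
$q{\left(w,B \right)} = 30$
$U{\left(x \right)} = -20$
$O = - \frac{3}{197}$ ($O = \frac{30}{-1970} = 30 \left(- \frac{1}{1970}\right) = - \frac{3}{197} \approx -0.015228$)
$\frac{U{\left(13 \right)} O}{-914426} = \frac{\left(-20\right) \left(- \frac{3}{197}\right)}{-914426} = \frac{60}{197} \left(- \frac{1}{914426}\right) = - \frac{30}{90070961}$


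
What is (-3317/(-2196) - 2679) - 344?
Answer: -6635191/2196 ≈ -3021.5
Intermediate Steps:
(-3317/(-2196) - 2679) - 344 = (-3317*(-1/2196) - 2679) - 344 = (3317/2196 - 2679) - 344 = -5879767/2196 - 344 = -6635191/2196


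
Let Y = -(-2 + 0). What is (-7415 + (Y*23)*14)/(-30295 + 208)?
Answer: 2257/10029 ≈ 0.22505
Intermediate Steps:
Y = 2 (Y = -1*(-2) = 2)
(-7415 + (Y*23)*14)/(-30295 + 208) = (-7415 + (2*23)*14)/(-30295 + 208) = (-7415 + 46*14)/(-30087) = (-7415 + 644)*(-1/30087) = -6771*(-1/30087) = 2257/10029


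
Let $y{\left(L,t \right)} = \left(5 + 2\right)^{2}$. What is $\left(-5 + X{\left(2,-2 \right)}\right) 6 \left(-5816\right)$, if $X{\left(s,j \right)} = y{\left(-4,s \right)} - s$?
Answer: $-1465632$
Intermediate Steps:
$y{\left(L,t \right)} = 49$ ($y{\left(L,t \right)} = 7^{2} = 49$)
$X{\left(s,j \right)} = 49 - s$
$\left(-5 + X{\left(2,-2 \right)}\right) 6 \left(-5816\right) = \left(-5 + \left(49 - 2\right)\right) 6 \left(-5816\right) = \left(-5 + 47\right) 6 \left(-5816\right) = 42 \cdot 6 \left(-5816\right) = 252 \left(-5816\right) = -1465632$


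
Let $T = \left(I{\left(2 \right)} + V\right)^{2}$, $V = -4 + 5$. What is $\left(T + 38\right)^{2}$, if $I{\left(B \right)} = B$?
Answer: $2209$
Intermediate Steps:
$V = 1$
$T = 9$ ($T = \left(2 + 1\right)^{2} = 3^{2} = 9$)
$\left(T + 38\right)^{2} = \left(9 + 38\right)^{2} = 47^{2} = 2209$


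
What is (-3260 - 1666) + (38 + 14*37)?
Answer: -4370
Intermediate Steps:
(-3260 - 1666) + (38 + 14*37) = -4926 + (38 + 518) = -4926 + 556 = -4370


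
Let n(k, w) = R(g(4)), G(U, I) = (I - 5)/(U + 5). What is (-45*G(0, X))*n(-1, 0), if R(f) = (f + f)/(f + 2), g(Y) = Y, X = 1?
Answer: 48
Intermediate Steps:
G(U, I) = (-5 + I)/(5 + U)
R(f) = 2*f/(2 + f) (R(f) = (2*f)/(2 + f) = 2*f/(2 + f))
n(k, w) = 4/3 (n(k, w) = 2*4/(2 + 4) = 2*4/6 = 2*4*(1/6) = 4/3)
(-45*G(0, X))*n(-1, 0) = -45*(-5 + 1)/(5 + 0)*(4/3) = -45*(-4)/5*(4/3) = -9*(-4)*(4/3) = -45*(-4/5)*(4/3) = 36*(4/3) = 48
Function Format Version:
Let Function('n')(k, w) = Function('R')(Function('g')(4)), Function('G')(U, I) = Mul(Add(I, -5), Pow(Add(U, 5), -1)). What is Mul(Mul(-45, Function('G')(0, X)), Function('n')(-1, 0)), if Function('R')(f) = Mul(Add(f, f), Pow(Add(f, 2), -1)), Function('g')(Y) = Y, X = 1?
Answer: 48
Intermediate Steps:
Function('G')(U, I) = Mul(Pow(Add(5, U), -1), Add(-5, I)) (Function('G')(U, I) = Mul(Add(-5, I), Pow(Add(5, U), -1)) = Mul(Pow(Add(5, U), -1), Add(-5, I)))
Function('R')(f) = Mul(2, f, Pow(Add(2, f), -1)) (Function('R')(f) = Mul(Mul(2, f), Pow(Add(2, f), -1)) = Mul(2, f, Pow(Add(2, f), -1)))
Function('n')(k, w) = Rational(4, 3) (Function('n')(k, w) = Mul(2, 4, Pow(Add(2, 4), -1)) = Mul(2, 4, Pow(6, -1)) = Mul(2, 4, Rational(1, 6)) = Rational(4, 3))
Mul(Mul(-45, Function('G')(0, X)), Function('n')(-1, 0)) = Mul(Mul(-45, Mul(Pow(Add(5, 0), -1), Add(-5, 1))), Rational(4, 3)) = Mul(Mul(-45, Mul(Pow(5, -1), -4)), Rational(4, 3)) = Mul(Mul(-45, Mul(Rational(1, 5), -4)), Rational(4, 3)) = Mul(Mul(-45, Rational(-4, 5)), Rational(4, 3)) = Mul(36, Rational(4, 3)) = 48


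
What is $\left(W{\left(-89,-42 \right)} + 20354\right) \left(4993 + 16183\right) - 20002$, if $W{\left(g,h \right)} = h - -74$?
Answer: $431673934$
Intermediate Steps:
$W{\left(g,h \right)} = 74 + h$ ($W{\left(g,h \right)} = h + 74 = 74 + h$)
$\left(W{\left(-89,-42 \right)} + 20354\right) \left(4993 + 16183\right) - 20002 = \left(\left(74 - 42\right) + 20354\right) \left(4993 + 16183\right) - 20002 = \left(32 + 20354\right) 21176 - 20002 = 20386 \cdot 21176 - 20002 = 431693936 - 20002 = 431673934$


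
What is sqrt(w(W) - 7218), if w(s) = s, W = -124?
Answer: I*sqrt(7342) ≈ 85.685*I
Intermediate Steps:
sqrt(w(W) - 7218) = sqrt(-124 - 7218) = sqrt(-7342) = I*sqrt(7342)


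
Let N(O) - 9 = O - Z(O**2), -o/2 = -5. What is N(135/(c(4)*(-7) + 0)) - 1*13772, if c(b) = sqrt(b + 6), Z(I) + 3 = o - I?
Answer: -1345815/98 - 27*sqrt(10)/14 ≈ -13739.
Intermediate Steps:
o = 10 (o = -2*(-5) = 10)
Z(I) = 7 - I (Z(I) = -3 + (10 - I) = 7 - I)
c(b) = sqrt(6 + b)
N(O) = 2 + O + O**2 (N(O) = 9 + (O - (7 - O**2)) = 9 + (O + (-7 + O**2)) = 9 + (-7 + O + O**2) = 2 + O + O**2)
N(135/(c(4)*(-7) + 0)) - 1*13772 = (2 + 135/(sqrt(6 + 4)*(-7) + 0) + (135/(sqrt(6 + 4)*(-7) + 0))**2) - 1*13772 = (2 + 135/(sqrt(10)*(-7) + 0) + (135/(sqrt(10)*(-7) + 0))**2) - 13772 = (2 + 135/(-7*sqrt(10) + 0) + (135/(-7*sqrt(10) + 0))**2) - 13772 = (2 + 135/((-7*sqrt(10))) + (135/((-7*sqrt(10))))**2) - 13772 = (2 + 135*(-sqrt(10)/70) + (135*(-sqrt(10)/70))**2) - 13772 = (2 - 27*sqrt(10)/14 + (-27*sqrt(10)/14)**2) - 13772 = (2 - 27*sqrt(10)/14 + 3645/98) - 13772 = (3841/98 - 27*sqrt(10)/14) - 13772 = -1345815/98 - 27*sqrt(10)/14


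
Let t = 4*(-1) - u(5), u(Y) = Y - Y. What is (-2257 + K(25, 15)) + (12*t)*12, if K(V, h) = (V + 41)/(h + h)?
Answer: -14154/5 ≈ -2830.8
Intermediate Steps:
u(Y) = 0
K(V, h) = (41 + V)/(2*h) (K(V, h) = (41 + V)/((2*h)) = (41 + V)*(1/(2*h)) = (41 + V)/(2*h))
t = -4 (t = 4*(-1) - 1*0 = -4 + 0 = -4)
(-2257 + K(25, 15)) + (12*t)*12 = (-2257 + (½)*(41 + 25)/15) + (12*(-4))*12 = (-2257 + (½)*(1/15)*66) - 48*12 = (-2257 + 11/5) - 576 = -11274/5 - 576 = -14154/5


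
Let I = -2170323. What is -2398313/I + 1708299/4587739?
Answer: 14710394694884/9956875469697 ≈ 1.4774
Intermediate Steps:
-2398313/I + 1708299/4587739 = -2398313/(-2170323) + 1708299/4587739 = -2398313*(-1/2170323) + 1708299*(1/4587739) = 2398313/2170323 + 1708299/4587739 = 14710394694884/9956875469697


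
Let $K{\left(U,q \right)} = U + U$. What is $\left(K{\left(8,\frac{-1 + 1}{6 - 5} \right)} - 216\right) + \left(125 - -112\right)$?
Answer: $37$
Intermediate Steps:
$K{\left(U,q \right)} = 2 U$
$\left(K{\left(8,\frac{-1 + 1}{6 - 5} \right)} - 216\right) + \left(125 - -112\right) = \left(2 \cdot 8 - 216\right) + \left(125 - -112\right) = \left(16 - 216\right) + \left(125 + 112\right) = -200 + 237 = 37$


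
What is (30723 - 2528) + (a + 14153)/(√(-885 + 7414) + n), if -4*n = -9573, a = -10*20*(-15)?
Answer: 2581566926351/91537865 - 274448*√6529/91537865 ≈ 28202.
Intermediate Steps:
a = 3000 (a = -200*(-15) = 3000)
n = 9573/4 (n = -¼*(-9573) = 9573/4 ≈ 2393.3)
(30723 - 2528) + (a + 14153)/(√(-885 + 7414) + n) = (30723 - 2528) + (3000 + 14153)/(√(-885 + 7414) + 9573/4) = 28195 + 17153/(√6529 + 9573/4) = 28195 + 17153/(9573/4 + √6529)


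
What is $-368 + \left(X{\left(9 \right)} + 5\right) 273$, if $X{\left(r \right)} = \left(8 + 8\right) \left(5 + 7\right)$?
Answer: $53413$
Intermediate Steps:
$X{\left(r \right)} = 192$ ($X{\left(r \right)} = 16 \cdot 12 = 192$)
$-368 + \left(X{\left(9 \right)} + 5\right) 273 = -368 + \left(192 + 5\right) 273 = -368 + 197 \cdot 273 = -368 + 53781 = 53413$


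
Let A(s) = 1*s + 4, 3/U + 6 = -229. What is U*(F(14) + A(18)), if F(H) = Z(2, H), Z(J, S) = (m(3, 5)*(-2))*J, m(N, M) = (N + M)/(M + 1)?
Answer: -10/47 ≈ -0.21277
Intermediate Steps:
U = -3/235 (U = 3/(-6 - 229) = 3/(-235) = 3*(-1/235) = -3/235 ≈ -0.012766)
m(N, M) = (M + N)/(1 + M)
Z(J, S) = -8*J/3 (Z(J, S) = (((5 + 3)/(1 + 5))*(-2))*J = ((8/6)*(-2))*J = (((⅙)*8)*(-2))*J = ((4/3)*(-2))*J = -8*J/3)
F(H) = -16/3 (F(H) = -8/3*2 = -16/3)
A(s) = 4 + s (A(s) = s + 4 = 4 + s)
U*(F(14) + A(18)) = -3*(-16/3 + (4 + 18))/235 = -3*(-16/3 + 22)/235 = -3/235*50/3 = -10/47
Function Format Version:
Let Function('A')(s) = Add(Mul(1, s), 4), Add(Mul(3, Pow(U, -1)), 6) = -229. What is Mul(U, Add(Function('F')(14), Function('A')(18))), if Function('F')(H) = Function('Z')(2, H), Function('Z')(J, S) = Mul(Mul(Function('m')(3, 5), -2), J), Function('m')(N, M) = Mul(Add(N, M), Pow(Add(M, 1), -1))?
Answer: Rational(-10, 47) ≈ -0.21277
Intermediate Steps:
U = Rational(-3, 235) (U = Mul(3, Pow(Add(-6, -229), -1)) = Mul(3, Pow(-235, -1)) = Mul(3, Rational(-1, 235)) = Rational(-3, 235) ≈ -0.012766)
Function('m')(N, M) = Mul(Pow(Add(1, M), -1), Add(M, N)) (Function('m')(N, M) = Mul(Add(M, N), Pow(Add(1, M), -1)) = Mul(Pow(Add(1, M), -1), Add(M, N)))
Function('Z')(J, S) = Mul(Rational(-8, 3), J) (Function('Z')(J, S) = Mul(Mul(Mul(Pow(Add(1, 5), -1), Add(5, 3)), -2), J) = Mul(Mul(Mul(Pow(6, -1), 8), -2), J) = Mul(Mul(Mul(Rational(1, 6), 8), -2), J) = Mul(Mul(Rational(4, 3), -2), J) = Mul(Rational(-8, 3), J))
Function('F')(H) = Rational(-16, 3) (Function('F')(H) = Mul(Rational(-8, 3), 2) = Rational(-16, 3))
Function('A')(s) = Add(4, s) (Function('A')(s) = Add(s, 4) = Add(4, s))
Mul(U, Add(Function('F')(14), Function('A')(18))) = Mul(Rational(-3, 235), Add(Rational(-16, 3), Add(4, 18))) = Mul(Rational(-3, 235), Add(Rational(-16, 3), 22)) = Mul(Rational(-3, 235), Rational(50, 3)) = Rational(-10, 47)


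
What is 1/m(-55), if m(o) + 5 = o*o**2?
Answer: -1/166380 ≈ -6.0103e-6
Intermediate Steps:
m(o) = -5 + o**3 (m(o) = -5 + o*o**2 = -5 + o**3)
1/m(-55) = 1/(-5 + (-55)**3) = 1/(-5 - 166375) = 1/(-166380) = -1/166380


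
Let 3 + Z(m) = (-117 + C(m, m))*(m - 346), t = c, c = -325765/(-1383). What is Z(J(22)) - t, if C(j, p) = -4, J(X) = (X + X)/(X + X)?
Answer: 57403421/1383 ≈ 41506.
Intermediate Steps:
J(X) = 1 (J(X) = (2*X)/((2*X)) = (2*X)*(1/(2*X)) = 1)
c = 325765/1383 (c = -325765*(-1/1383) = 325765/1383 ≈ 235.55)
t = 325765/1383 ≈ 235.55
Z(m) = 41863 - 121*m (Z(m) = -3 + (-117 - 4)*(m - 346) = -3 - 121*(-346 + m) = -3 + (41866 - 121*m) = 41863 - 121*m)
Z(J(22)) - t = (41863 - 121*1) - 1*325765/1383 = (41863 - 121) - 325765/1383 = 41742 - 325765/1383 = 57403421/1383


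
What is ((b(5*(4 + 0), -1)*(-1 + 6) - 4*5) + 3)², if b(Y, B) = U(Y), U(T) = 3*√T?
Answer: 4789 - 1020*√5 ≈ 2508.2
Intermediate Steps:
b(Y, B) = 3*√Y
((b(5*(4 + 0), -1)*(-1 + 6) - 4*5) + 3)² = (((3*√(5*(4 + 0)))*(-1 + 6) - 4*5) + 3)² = (((3*√(5*4))*5 - 20) + 3)² = (((3*√20)*5 - 20) + 3)² = (((3*(2*√5))*5 - 20) + 3)² = (((6*√5)*5 - 20) + 3)² = ((30*√5 - 20) + 3)² = ((-20 + 30*√5) + 3)² = (-17 + 30*√5)²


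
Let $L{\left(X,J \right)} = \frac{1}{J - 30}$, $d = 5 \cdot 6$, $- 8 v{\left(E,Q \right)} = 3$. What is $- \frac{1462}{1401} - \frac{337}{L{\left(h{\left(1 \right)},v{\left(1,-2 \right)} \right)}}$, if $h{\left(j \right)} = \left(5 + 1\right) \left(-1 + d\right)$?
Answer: $\frac{114717595}{11208} \approx 10235.0$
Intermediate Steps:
$v{\left(E,Q \right)} = - \frac{3}{8}$ ($v{\left(E,Q \right)} = \left(- \frac{1}{8}\right) 3 = - \frac{3}{8}$)
$d = 30$
$h{\left(j \right)} = 174$ ($h{\left(j \right)} = \left(5 + 1\right) \left(-1 + 30\right) = 6 \cdot 29 = 174$)
$L{\left(X,J \right)} = \frac{1}{-30 + J}$
$- \frac{1462}{1401} - \frac{337}{L{\left(h{\left(1 \right)},v{\left(1,-2 \right)} \right)}} = - \frac{1462}{1401} - \frac{337}{\frac{1}{-30 - \frac{3}{8}}} = \left(-1462\right) \frac{1}{1401} - \frac{337}{\frac{1}{- \frac{243}{8}}} = - \frac{1462}{1401} - \frac{337}{- \frac{8}{243}} = - \frac{1462}{1401} - - \frac{81891}{8} = - \frac{1462}{1401} + \frac{81891}{8} = \frac{114717595}{11208}$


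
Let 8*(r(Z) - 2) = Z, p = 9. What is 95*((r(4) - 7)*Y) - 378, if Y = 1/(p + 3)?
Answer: -3309/8 ≈ -413.63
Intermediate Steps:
Y = 1/12 (Y = 1/(9 + 3) = 1/12 ≈ 0.083333)
r(Z) = 2 + Z/8
95*((r(4) - 7)*Y) - 378 = 95*(((2 + (⅛)*4) - 7)*(1/12)) - 378 = 95*(((2 + ½) - 7)*(1/12)) - 378 = 95*((5/2 - 7)*(1/12)) - 378 = 95*(-9/2*1/12) - 378 = 95*(-3/8) - 378 = -285/8 - 378 = -3309/8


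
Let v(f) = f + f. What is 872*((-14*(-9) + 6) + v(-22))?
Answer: 76736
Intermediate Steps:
v(f) = 2*f
872*((-14*(-9) + 6) + v(-22)) = 872*((-14*(-9) + 6) + 2*(-22)) = 872*((126 + 6) - 44) = 872*(132 - 44) = 872*88 = 76736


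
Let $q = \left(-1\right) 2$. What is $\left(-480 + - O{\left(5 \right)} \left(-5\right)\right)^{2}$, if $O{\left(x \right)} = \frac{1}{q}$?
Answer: $\frac{931225}{4} \approx 2.3281 \cdot 10^{5}$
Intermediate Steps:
$q = -2$
$O{\left(x \right)} = - \frac{1}{2}$ ($O{\left(x \right)} = \frac{1}{-2} = - \frac{1}{2}$)
$\left(-480 + - O{\left(5 \right)} \left(-5\right)\right)^{2} = \left(-480 + \left(-1\right) \left(- \frac{1}{2}\right) \left(-5\right)\right)^{2} = \left(-480 + \frac{1}{2} \left(-5\right)\right)^{2} = \left(-480 - \frac{5}{2}\right)^{2} = \left(- \frac{965}{2}\right)^{2} = \frac{931225}{4}$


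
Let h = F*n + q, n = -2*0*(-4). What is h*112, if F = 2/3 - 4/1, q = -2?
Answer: -224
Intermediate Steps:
n = 0 (n = 0*(-4) = 0)
F = -10/3 (F = 2*(⅓) - 4*1 = ⅔ - 4 = -10/3 ≈ -3.3333)
h = -2 (h = -10/3*0 - 2 = 0 - 2 = -2)
h*112 = -2*112 = -224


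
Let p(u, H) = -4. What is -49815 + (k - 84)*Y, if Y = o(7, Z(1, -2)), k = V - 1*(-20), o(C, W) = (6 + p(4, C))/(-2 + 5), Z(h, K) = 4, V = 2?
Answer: -149569/3 ≈ -49856.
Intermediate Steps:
o(C, W) = ⅔ (o(C, W) = (6 - 4)/(-2 + 5) = 2/3 = 2*(⅓) = ⅔)
k = 22 (k = 2 - 1*(-20) = 2 + 20 = 22)
Y = ⅔ ≈ 0.66667
-49815 + (k - 84)*Y = -49815 + (22 - 84)*(⅔) = -49815 - 62*⅔ = -49815 - 124/3 = -149569/3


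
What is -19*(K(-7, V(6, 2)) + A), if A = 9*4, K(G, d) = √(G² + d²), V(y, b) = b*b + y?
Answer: -684 - 19*√149 ≈ -915.92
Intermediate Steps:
V(y, b) = y + b² (V(y, b) = b² + y = y + b²)
A = 36
-19*(K(-7, V(6, 2)) + A) = -19*(√((-7)² + (6 + 2²)²) + 36) = -19*(√(49 + (6 + 4)²) + 36) = -19*(√(49 + 10²) + 36) = -19*(√(49 + 100) + 36) = -19*(√149 + 36) = -19*(36 + √149) = -684 - 19*√149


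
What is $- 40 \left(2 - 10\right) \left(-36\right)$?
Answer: $-11520$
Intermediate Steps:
$- 40 \left(2 - 10\right) \left(-36\right) = \left(-40\right) \left(-8\right) \left(-36\right) = 320 \left(-36\right) = -11520$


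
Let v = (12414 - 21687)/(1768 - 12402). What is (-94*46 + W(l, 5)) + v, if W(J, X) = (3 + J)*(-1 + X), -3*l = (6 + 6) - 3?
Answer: -45972143/10634 ≈ -4323.1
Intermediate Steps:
l = -3 (l = -((6 + 6) - 3)/3 = -(12 - 3)/3 = -1/3*9 = -3)
W(J, X) = (-1 + X)*(3 + J)
v = 9273/10634 (v = -9273/(-10634) = -9273*(-1/10634) = 9273/10634 ≈ 0.87201)
(-94*46 + W(l, 5)) + v = (-94*46 + (-3 - 1*(-3) + 3*5 - 3*5)) + 9273/10634 = (-4324 + (-3 + 3 + 15 - 15)) + 9273/10634 = (-4324 + 0) + 9273/10634 = -4324 + 9273/10634 = -45972143/10634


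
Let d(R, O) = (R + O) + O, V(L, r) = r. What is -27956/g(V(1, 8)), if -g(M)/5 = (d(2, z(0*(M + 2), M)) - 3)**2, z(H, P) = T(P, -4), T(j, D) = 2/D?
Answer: 6989/5 ≈ 1397.8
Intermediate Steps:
z(H, P) = -1/2 (z(H, P) = 2/(-4) = 2*(-1/4) = -1/2)
d(R, O) = R + 2*O (d(R, O) = (O + R) + O = R + 2*O)
g(M) = -20 (g(M) = -5*((2 + 2*(-1/2)) - 3)**2 = -5*((2 - 1) - 3)**2 = -5*(1 - 3)**2 = -5*(-2)**2 = -5*4 = -20)
-27956/g(V(1, 8)) = -27956/(-20) = -27956*(-1/20) = 6989/5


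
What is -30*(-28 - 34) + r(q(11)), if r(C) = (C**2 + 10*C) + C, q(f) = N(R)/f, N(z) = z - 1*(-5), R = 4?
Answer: 226230/121 ≈ 1869.7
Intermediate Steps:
N(z) = 5 + z (N(z) = z + 5 = 5 + z)
q(f) = 9/f (q(f) = (5 + 4)/f = 9/f)
r(C) = C**2 + 11*C
-30*(-28 - 34) + r(q(11)) = -30*(-28 - 34) + (9/11)*(11 + 9/11) = -30*(-62) + (9*(1/11))*(11 + 9*(1/11)) = 1860 + 9*(11 + 9/11)/11 = 1860 + (9/11)*(130/11) = 1860 + 1170/121 = 226230/121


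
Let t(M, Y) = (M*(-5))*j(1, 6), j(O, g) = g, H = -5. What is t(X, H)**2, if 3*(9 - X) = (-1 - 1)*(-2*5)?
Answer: 4900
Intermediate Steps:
X = 7/3 (X = 9 - (-1 - 1)*(-2*5)/3 = 9 - (-2)*(-10)/3 = 9 - 1/3*20 = 9 - 20/3 = 7/3 ≈ 2.3333)
t(M, Y) = -30*M (t(M, Y) = (M*(-5))*6 = -5*M*6 = -30*M)
t(X, H)**2 = (-30*7/3)**2 = (-70)**2 = 4900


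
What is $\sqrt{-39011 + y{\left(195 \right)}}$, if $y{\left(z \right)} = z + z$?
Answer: $i \sqrt{38621} \approx 196.52 i$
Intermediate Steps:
$y{\left(z \right)} = 2 z$
$\sqrt{-39011 + y{\left(195 \right)}} = \sqrt{-39011 + 2 \cdot 195} = \sqrt{-39011 + 390} = \sqrt{-38621} = i \sqrt{38621}$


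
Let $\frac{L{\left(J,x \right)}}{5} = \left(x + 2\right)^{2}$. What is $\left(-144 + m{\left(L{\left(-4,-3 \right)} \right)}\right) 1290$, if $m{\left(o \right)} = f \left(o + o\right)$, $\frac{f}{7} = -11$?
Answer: $-1179060$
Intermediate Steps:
$f = -77$ ($f = 7 \left(-11\right) = -77$)
$L{\left(J,x \right)} = 5 \left(2 + x\right)^{2}$ ($L{\left(J,x \right)} = 5 \left(x + 2\right)^{2} = 5 \left(2 + x\right)^{2}$)
$m{\left(o \right)} = - 154 o$ ($m{\left(o \right)} = - 77 \left(o + o\right) = - 77 \cdot 2 o = - 154 o$)
$\left(-144 + m{\left(L{\left(-4,-3 \right)} \right)}\right) 1290 = \left(-144 - 154 \cdot 5 \left(2 - 3\right)^{2}\right) 1290 = \left(-144 - 154 \cdot 5 \left(-1\right)^{2}\right) 1290 = \left(-144 - 154 \cdot 5 \cdot 1\right) 1290 = \left(-144 - 770\right) 1290 = \left(-914\right) 1290 = -1179060$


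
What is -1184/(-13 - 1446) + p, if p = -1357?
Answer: -1978679/1459 ≈ -1356.2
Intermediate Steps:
-1184/(-13 - 1446) + p = -1184/(-13 - 1446) - 1357 = -1184/(-1459) - 1357 = -1184*(-1/1459) - 1357 = 1184/1459 - 1357 = -1978679/1459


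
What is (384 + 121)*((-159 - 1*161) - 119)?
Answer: -221695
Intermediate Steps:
(384 + 121)*((-159 - 1*161) - 119) = 505*((-159 - 161) - 119) = 505*(-320 - 119) = 505*(-439) = -221695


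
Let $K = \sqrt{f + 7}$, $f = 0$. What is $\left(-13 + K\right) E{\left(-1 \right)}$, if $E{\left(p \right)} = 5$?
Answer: $-65 + 5 \sqrt{7} \approx -51.771$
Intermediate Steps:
$K = \sqrt{7}$ ($K = \sqrt{0 + 7} = \sqrt{7} \approx 2.6458$)
$\left(-13 + K\right) E{\left(-1 \right)} = \left(-13 + \sqrt{7}\right) 5 = -65 + 5 \sqrt{7}$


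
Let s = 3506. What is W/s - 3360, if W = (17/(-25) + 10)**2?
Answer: -7362545711/2191250 ≈ -3360.0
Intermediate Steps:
W = 54289/625 (W = (17*(-1/25) + 10)**2 = (-17/25 + 10)**2 = (233/25)**2 = 54289/625 ≈ 86.862)
W/s - 3360 = (54289/625)/3506 - 3360 = (54289/625)*(1/3506) - 3360 = 54289/2191250 - 3360 = -7362545711/2191250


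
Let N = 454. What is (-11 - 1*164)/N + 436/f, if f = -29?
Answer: -203019/13166 ≈ -15.420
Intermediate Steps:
(-11 - 1*164)/N + 436/f = (-11 - 1*164)/454 + 436/(-29) = (-11 - 164)*(1/454) + 436*(-1/29) = -175*1/454 - 436/29 = -175/454 - 436/29 = -203019/13166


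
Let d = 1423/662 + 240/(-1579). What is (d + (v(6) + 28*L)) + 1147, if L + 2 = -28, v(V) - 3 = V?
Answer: 332402205/1045298 ≈ 318.00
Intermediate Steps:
v(V) = 3 + V
L = -30 (L = -2 - 28 = -30)
d = 2088037/1045298 (d = 1423*(1/662) + 240*(-1/1579) = 1423/662 - 240/1579 = 2088037/1045298 ≈ 1.9976)
(d + (v(6) + 28*L)) + 1147 = (2088037/1045298 + ((3 + 6) + 28*(-30))) + 1147 = (2088037/1045298 + (9 - 840)) + 1147 = (2088037/1045298 - 831) + 1147 = -866554601/1045298 + 1147 = 332402205/1045298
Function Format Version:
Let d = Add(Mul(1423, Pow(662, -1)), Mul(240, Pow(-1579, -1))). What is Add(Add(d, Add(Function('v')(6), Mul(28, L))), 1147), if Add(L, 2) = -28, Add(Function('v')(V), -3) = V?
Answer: Rational(332402205, 1045298) ≈ 318.00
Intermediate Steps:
Function('v')(V) = Add(3, V)
L = -30 (L = Add(-2, -28) = -30)
d = Rational(2088037, 1045298) (d = Add(Mul(1423, Rational(1, 662)), Mul(240, Rational(-1, 1579))) = Add(Rational(1423, 662), Rational(-240, 1579)) = Rational(2088037, 1045298) ≈ 1.9976)
Add(Add(d, Add(Function('v')(6), Mul(28, L))), 1147) = Add(Add(Rational(2088037, 1045298), Add(Add(3, 6), Mul(28, -30))), 1147) = Add(Add(Rational(2088037, 1045298), Add(9, -840)), 1147) = Add(Add(Rational(2088037, 1045298), -831), 1147) = Add(Rational(-866554601, 1045298), 1147) = Rational(332402205, 1045298)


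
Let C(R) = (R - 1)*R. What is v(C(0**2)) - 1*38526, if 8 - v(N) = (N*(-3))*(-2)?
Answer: -38518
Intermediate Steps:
C(R) = R*(-1 + R) (C(R) = (-1 + R)*R = R*(-1 + R))
v(N) = 8 - 6*N (v(N) = 8 - N*(-3)*(-2) = 8 - (-3*N)*(-2) = 8 - 6*N)
v(C(0**2)) - 1*38526 = (8 - 6*0**2*(-1 + 0**2)) - 1*38526 = (8 - 0*(-1 + 0)) - 38526 = (8 - 0*(-1)) - 38526 = (8 - 6*0) - 38526 = (8 + 0) - 38526 = 8 - 38526 = -38518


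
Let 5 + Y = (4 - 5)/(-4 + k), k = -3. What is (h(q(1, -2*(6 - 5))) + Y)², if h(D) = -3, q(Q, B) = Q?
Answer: 3025/49 ≈ 61.735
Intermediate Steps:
Y = -34/7 (Y = -5 + (4 - 5)/(-4 - 3) = -5 - 1/(-7) = -5 - 1*(-⅐) = -5 + ⅐ = -34/7 ≈ -4.8571)
(h(q(1, -2*(6 - 5))) + Y)² = (-3 - 34/7)² = (-55/7)² = 3025/49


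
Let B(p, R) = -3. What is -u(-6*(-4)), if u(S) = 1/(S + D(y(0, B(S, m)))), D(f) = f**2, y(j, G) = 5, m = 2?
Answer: -1/49 ≈ -0.020408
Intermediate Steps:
u(S) = 1/(25 + S) (u(S) = 1/(S + 5**2) = 1/(S + 25) = 1/(25 + S))
-u(-6*(-4)) = -1/(25 - 6*(-4)) = -1/(25 + 24) = -1/49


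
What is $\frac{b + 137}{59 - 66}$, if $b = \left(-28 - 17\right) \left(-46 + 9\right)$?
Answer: $- \frac{1802}{7} \approx -257.43$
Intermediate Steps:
$b = 1665$ ($b = \left(-45\right) \left(-37\right) = 1665$)
$\frac{b + 137}{59 - 66} = \frac{1665 + 137}{59 - 66} = \frac{1802}{-7} = 1802 \left(- \frac{1}{7}\right) = - \frac{1802}{7}$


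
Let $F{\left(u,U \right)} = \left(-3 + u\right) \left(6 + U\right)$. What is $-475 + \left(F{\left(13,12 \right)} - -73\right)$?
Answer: $-222$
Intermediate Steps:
$-475 + \left(F{\left(13,12 \right)} - -73\right) = -475 + \left(\left(-18 - 36 + 6 \cdot 13 + 12 \cdot 13\right) - -73\right) = -475 + \left(\left(-18 - 36 + 78 + 156\right) + 73\right) = -475 + \left(180 + 73\right) = -475 + 253 = -222$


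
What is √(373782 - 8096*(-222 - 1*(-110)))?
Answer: √1280534 ≈ 1131.6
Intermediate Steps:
√(373782 - 8096*(-222 - 1*(-110))) = √(373782 - 8096*(-222 + 110)) = √(373782 - 8096*(-112)) = √(373782 + 906752) = √1280534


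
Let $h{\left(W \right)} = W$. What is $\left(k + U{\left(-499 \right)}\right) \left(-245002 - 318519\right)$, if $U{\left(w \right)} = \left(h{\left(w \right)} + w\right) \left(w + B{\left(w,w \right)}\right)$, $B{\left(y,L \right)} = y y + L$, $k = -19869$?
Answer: $139486585364623$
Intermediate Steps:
$B{\left(y,L \right)} = L + y^{2}$ ($B{\left(y,L \right)} = y^{2} + L = L + y^{2}$)
$U{\left(w \right)} = 2 w \left(w^{2} + 2 w\right)$ ($U{\left(w \right)} = \left(w + w\right) \left(w + \left(w + w^{2}\right)\right) = 2 w \left(w^{2} + 2 w\right)$)
$\left(k + U{\left(-499 \right)}\right) \left(-245002 - 318519\right) = \left(-19869 + 2 \left(-499\right)^{2} \left(2 - 499\right)\right) \left(-245002 - 318519\right) = \left(-19869 + 2 \cdot 249001 \left(-497\right)\right) \left(-563521\right) = \left(-19869 - 247506994\right) \left(-563521\right) = \left(-247526863\right) \left(-563521\right) = 139486585364623$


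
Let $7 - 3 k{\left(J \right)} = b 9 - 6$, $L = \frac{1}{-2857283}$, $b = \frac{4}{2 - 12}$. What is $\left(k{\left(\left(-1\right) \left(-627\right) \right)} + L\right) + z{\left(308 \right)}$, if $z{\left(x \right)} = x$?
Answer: $\frac{13437801934}{42859245} \approx 313.53$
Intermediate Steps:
$b = - \frac{2}{5}$ ($b = \frac{4}{2 - 12} = \frac{4}{-10} = 4 \left(- \frac{1}{10}\right) = - \frac{2}{5} \approx -0.4$)
$L = - \frac{1}{2857283} \approx -3.4998 \cdot 10^{-7}$
$k{\left(J \right)} = \frac{83}{15}$ ($k{\left(J \right)} = \frac{7}{3} - \frac{\left(- \frac{2}{5}\right) 9 - 6}{3} = \frac{7}{3} - \frac{- \frac{18}{5} - 6}{3} = \frac{7}{3} - - \frac{16}{5} = \frac{7}{3} + \frac{16}{5} = \frac{83}{15}$)
$\left(k{\left(\left(-1\right) \left(-627\right) \right)} + L\right) + z{\left(308 \right)} = \left(\frac{83}{15} - \frac{1}{2857283}\right) + 308 = \frac{237154474}{42859245} + 308 = \frac{13437801934}{42859245}$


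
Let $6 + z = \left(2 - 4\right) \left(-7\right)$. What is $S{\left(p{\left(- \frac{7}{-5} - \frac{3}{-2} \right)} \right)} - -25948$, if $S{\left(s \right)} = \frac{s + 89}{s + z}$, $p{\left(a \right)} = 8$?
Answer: $\frac{415265}{16} \approx 25954.0$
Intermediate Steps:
$z = 8$ ($z = -6 + \left(2 - 4\right) \left(-7\right) = -6 - -14 = -6 + 14 = 8$)
$S{\left(s \right)} = \frac{89 + s}{8 + s}$ ($S{\left(s \right)} = \frac{s + 89}{s + 8} = \frac{89 + s}{8 + s}$)
$S{\left(p{\left(- \frac{7}{-5} - \frac{3}{-2} \right)} \right)} - -25948 = \frac{89 + 8}{8 + 8} - -25948 = \frac{1}{16} \cdot 97 + 25948 = \frac{97}{16} + 25948 = \frac{415265}{16}$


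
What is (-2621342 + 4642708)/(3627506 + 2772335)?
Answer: 2021366/6399841 ≈ 0.31585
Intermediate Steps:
(-2621342 + 4642708)/(3627506 + 2772335) = 2021366/6399841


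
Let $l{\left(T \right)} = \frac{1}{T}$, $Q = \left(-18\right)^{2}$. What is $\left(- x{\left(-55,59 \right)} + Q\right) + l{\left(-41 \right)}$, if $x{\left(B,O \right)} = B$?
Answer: $\frac{15538}{41} \approx 378.98$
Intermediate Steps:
$Q = 324$
$\left(- x{\left(-55,59 \right)} + Q\right) + l{\left(-41 \right)} = \left(\left(-1\right) \left(-55\right) + 324\right) + \frac{1}{-41} = \left(55 + 324\right) - \frac{1}{41} = 379 - \frac{1}{41} = \frac{15538}{41}$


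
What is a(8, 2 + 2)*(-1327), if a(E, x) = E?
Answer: -10616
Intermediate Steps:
a(8, 2 + 2)*(-1327) = 8*(-1327) = -10616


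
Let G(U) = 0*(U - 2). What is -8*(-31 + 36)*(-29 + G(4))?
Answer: 1160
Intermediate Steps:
G(U) = 0 (G(U) = 0*(-2 + U) = 0)
-8*(-31 + 36)*(-29 + G(4)) = -8*(-31 + 36)*(-29 + 0) = -40*(-29) = -8*(-145) = 1160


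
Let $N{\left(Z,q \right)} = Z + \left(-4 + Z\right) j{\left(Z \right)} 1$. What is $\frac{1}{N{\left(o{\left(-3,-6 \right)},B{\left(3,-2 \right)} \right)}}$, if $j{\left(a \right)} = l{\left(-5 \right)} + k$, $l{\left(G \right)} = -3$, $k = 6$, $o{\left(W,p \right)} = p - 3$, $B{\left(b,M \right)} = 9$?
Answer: $- \frac{1}{48} \approx -0.020833$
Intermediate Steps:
$o{\left(W,p \right)} = -3 + p$
$j{\left(a \right)} = 3$ ($j{\left(a \right)} = -3 + 6 = 3$)
$N{\left(Z,q \right)} = -12 + 4 Z$ ($N{\left(Z,q \right)} = Z + \left(-4 + Z\right) 3 \cdot 1 = Z + \left(-12 + 3 Z\right) 1 = Z + \left(-12 + 3 Z\right) = -12 + 4 Z$)
$\frac{1}{N{\left(o{\left(-3,-6 \right)},B{\left(3,-2 \right)} \right)}} = \frac{1}{-12 + 4 \left(-3 - 6\right)} = \frac{1}{-12 + 4 \left(-9\right)} = \frac{1}{-12 - 36} = \frac{1}{-48} = - \frac{1}{48}$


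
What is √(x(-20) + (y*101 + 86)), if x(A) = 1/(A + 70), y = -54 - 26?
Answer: 3*I*√88822/10 ≈ 89.409*I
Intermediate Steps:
y = -80
x(A) = 1/(70 + A)
√(x(-20) + (y*101 + 86)) = √(1/(70 - 20) + (-80*101 + 86)) = √(1/50 + (-8080 + 86)) = √(1/50 - 7994) = √(-399699/50) = 3*I*√88822/10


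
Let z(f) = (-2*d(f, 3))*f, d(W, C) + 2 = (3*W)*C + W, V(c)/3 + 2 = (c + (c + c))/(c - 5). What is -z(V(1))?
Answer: 5577/4 ≈ 1394.3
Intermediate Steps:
V(c) = -6 + 9*c/(-5 + c) (V(c) = -6 + 3*((c + (c + c))/(c - 5)) = -6 + 3*((c + 2*c)/(-5 + c)) = -6 + 3*((3*c)/(-5 + c)) = -6 + 3*(3*c/(-5 + c)) = -6 + 9*c/(-5 + c))
d(W, C) = -2 + W + 3*C*W (d(W, C) = -2 + ((3*W)*C + W) = -2 + (3*C*W + W) = -2 + (W + 3*C*W) = -2 + W + 3*C*W)
z(f) = f*(4 - 20*f) (z(f) = (-2*(-2 + f + 3*3*f))*f = (-2*(-2 + f + 9*f))*f = (-2*(-2 + 10*f))*f = (4 - 20*f)*f = f*(4 - 20*f))
-z(V(1)) = -4*3*(10 + 1)/(-5 + 1)*(1 - 15*(10 + 1)/(-5 + 1)) = -4*3*11/(-4)*(1 - 15*11/(-4)) = -4*3*(-1/4)*11*(1 - 15*(-1)*11/4) = -4*(-33)*(1 - 5*(-33/4))/4 = -4*(-33)*(1 + 165/4)/4 = -4*(-33)*169/(4*4) = -1*(-5577/4) = 5577/4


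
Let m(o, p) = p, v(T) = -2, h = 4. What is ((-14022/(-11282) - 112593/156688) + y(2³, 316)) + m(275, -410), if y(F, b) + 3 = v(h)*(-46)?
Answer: -283261117113/883877008 ≈ -320.48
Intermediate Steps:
y(F, b) = 89 (y(F, b) = -3 - 2*(-46) = -3 + 92 = 89)
((-14022/(-11282) - 112593/156688) + y(2³, 316)) + m(275, -410) = ((-14022/(-11282) - 112593/156688) + 89) - 410 = ((-14022*(-1/11282) - 112593*1/156688) + 89) - 410 = ((7011/5641 - 112593/156688) + 89) - 410 = (463402455/883877008 + 89) - 410 = 79128456167/883877008 - 410 = -283261117113/883877008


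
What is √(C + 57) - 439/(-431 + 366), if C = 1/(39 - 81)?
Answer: 439/65 + √100506/42 ≈ 14.302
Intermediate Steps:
C = -1/42 (C = 1/(-42) = -1/42 ≈ -0.023810)
√(C + 57) - 439/(-431 + 366) = √(-1/42 + 57) - 439/(-431 + 366) = √(2393/42) - 439/(-65) = √100506/42 - 439*(-1/65) = √100506/42 + 439/65 = 439/65 + √100506/42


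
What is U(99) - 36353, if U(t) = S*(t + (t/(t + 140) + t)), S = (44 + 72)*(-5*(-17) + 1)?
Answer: 464383529/239 ≈ 1.9430e+6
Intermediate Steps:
S = 9976 (S = 116*(85 + 1) = 116*86 = 9976)
U(t) = 19952*t + 9976*t/(140 + t) (U(t) = 9976*(t + (t/(t + 140) + t)) = 9976*(t + (t/(140 + t) + t)) = 9976*(t + (t + t/(140 + t))) = 9976*(2*t + t/(140 + t)) = 19952*t + 9976*t/(140 + t))
U(99) - 36353 = 9976*99*(281 + 2*99)/(140 + 99) - 36353 = 9976*99*(281 + 198)/239 - 36353 = 9976*99*(1/239)*479 - 36353 = 473071896/239 - 36353 = 464383529/239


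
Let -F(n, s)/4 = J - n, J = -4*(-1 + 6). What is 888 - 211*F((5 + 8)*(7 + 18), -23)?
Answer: -290292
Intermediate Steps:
J = -20 (J = -4*5 = -20)
F(n, s) = 80 + 4*n (F(n, s) = -4*(-20 - n) = 80 + 4*n)
888 - 211*F((5 + 8)*(7 + 18), -23) = 888 - 211*(80 + 4*((5 + 8)*(7 + 18))) = 888 - 211*(80 + 4*(13*25)) = 888 - 211*(80 + 4*325) = 888 - 211*(80 + 1300) = 888 - 211*1380 = 888 - 291180 = -290292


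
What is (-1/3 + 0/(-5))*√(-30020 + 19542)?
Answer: -13*I*√62/3 ≈ -34.121*I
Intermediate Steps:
(-1/3 + 0/(-5))*√(-30020 + 19542) = (-1*⅓ + 0*(-⅕))*√(-10478) = (-⅓ + 0)*(13*I*√62) = -13*I*√62/3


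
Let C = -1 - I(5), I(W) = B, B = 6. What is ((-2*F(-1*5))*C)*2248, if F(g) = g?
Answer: -157360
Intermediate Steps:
I(W) = 6
C = -7 (C = -1 - 1*6 = -1 - 6 = -7)
((-2*F(-1*5))*C)*2248 = (-(-2)*5*(-7))*2248 = (-2*(-5)*(-7))*2248 = (10*(-7))*2248 = -70*2248 = -157360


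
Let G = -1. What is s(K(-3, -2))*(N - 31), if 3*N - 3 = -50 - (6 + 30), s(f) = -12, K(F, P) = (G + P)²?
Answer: 704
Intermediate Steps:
K(F, P) = (-1 + P)²
N = -83/3 (N = 1 + (-50 - (6 + 30))/3 = 1 + (-50 - 1*36)/3 = 1 + (-50 - 36)/3 = 1 + (⅓)*(-86) = 1 - 86/3 = -83/3 ≈ -27.667)
s(K(-3, -2))*(N - 31) = -12*(-83/3 - 31) = -12*(-176/3) = 704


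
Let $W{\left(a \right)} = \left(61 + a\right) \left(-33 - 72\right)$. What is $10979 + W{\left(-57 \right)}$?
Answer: $10559$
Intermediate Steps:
$W{\left(a \right)} = -6405 - 105 a$ ($W{\left(a \right)} = \left(61 + a\right) \left(-105\right) = -6405 - 105 a$)
$10979 + W{\left(-57 \right)} = 10979 - 420 = 10559$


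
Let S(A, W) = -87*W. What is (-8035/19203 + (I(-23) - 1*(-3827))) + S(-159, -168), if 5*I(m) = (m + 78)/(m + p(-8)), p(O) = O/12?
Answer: 25144221775/1363413 ≈ 18442.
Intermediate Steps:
p(O) = O/12 (p(O) = O*(1/12) = O/12)
I(m) = (78 + m)/(5*(-2/3 + m)) (I(m) = ((m + 78)/(m + (1/12)*(-8)))/5 = ((78 + m)/(m - 2/3))/5 = ((78 + m)/(-2/3 + m))/5 = (78 + m)/(5*(-2/3 + m)))
(-8035/19203 + (I(-23) - 1*(-3827))) + S(-159, -168) = (-8035/19203 + (3*(78 - 23)/(5*(-2 + 3*(-23))) - 1*(-3827))) - 87*(-168) = (-8035*1/19203 + ((3/5)*55/(-2 - 69) + 3827)) + 14616 = (-8035/19203 + ((3/5)*55/(-71) + 3827)) + 14616 = (-8035/19203 + ((3/5)*(-1/71)*55 + 3827)) + 14616 = (-8035/19203 + (-33/71 + 3827)) + 14616 = (-8035/19203 + 271684/71) + 14616 = 5216577367/1363413 + 14616 = 25144221775/1363413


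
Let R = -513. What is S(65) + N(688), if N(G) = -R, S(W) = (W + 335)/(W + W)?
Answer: 6709/13 ≈ 516.08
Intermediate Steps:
S(W) = (335 + W)/(2*W) (S(W) = (335 + W)/((2*W)) = (335 + W)*(1/(2*W)) = (335 + W)/(2*W))
N(G) = 513 (N(G) = -1*(-513) = 513)
S(65) + N(688) = (1/2)*(335 + 65)/65 + 513 = (1/2)*(1/65)*400 + 513 = 40/13 + 513 = 6709/13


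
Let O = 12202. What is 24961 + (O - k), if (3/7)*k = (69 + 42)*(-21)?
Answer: 42602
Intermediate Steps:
k = -5439 (k = 7*((69 + 42)*(-21))/3 = 7*(111*(-21))/3 = (7/3)*(-2331) = -5439)
24961 + (O - k) = 24961 + (12202 - 1*(-5439)) = 24961 + (12202 + 5439) = 24961 + 17641 = 42602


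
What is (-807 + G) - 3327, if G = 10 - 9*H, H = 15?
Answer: -4259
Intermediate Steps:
G = -125 (G = 10 - 9*15 = 10 - 135 = -125)
(-807 + G) - 3327 = (-807 - 125) - 3327 = -932 - 3327 = -4259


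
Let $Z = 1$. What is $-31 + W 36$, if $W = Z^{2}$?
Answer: $5$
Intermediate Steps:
$W = 1$ ($W = 1^{2} = 1$)
$-31 + W 36 = -31 + 1 \cdot 36 = -31 + 36 = 5$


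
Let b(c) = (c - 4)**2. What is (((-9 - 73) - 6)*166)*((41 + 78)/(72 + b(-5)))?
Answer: -102256/9 ≈ -11362.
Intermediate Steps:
b(c) = (-4 + c)**2
(((-9 - 73) - 6)*166)*((41 + 78)/(72 + b(-5))) = (((-9 - 73) - 6)*166)*((41 + 78)/(72 + (-4 - 5)**2)) = ((-82 - 6)*166)*(119/(72 + (-9)**2)) = (-88*166)*(119/(72 + 81)) = -1738352/153 = -14608*7/9 = -102256/9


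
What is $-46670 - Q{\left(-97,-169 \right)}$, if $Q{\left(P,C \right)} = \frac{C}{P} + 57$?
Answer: $- \frac{4532688}{97} \approx -46729.0$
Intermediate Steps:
$Q{\left(P,C \right)} = 57 + \frac{C}{P}$
$-46670 - Q{\left(-97,-169 \right)} = -46670 - \left(57 - \frac{169}{-97}\right) = -46670 - \left(57 - - \frac{169}{97}\right) = -46670 - \left(57 + \frac{169}{97}\right) = -46670 - \frac{5698}{97} = - \frac{4532688}{97}$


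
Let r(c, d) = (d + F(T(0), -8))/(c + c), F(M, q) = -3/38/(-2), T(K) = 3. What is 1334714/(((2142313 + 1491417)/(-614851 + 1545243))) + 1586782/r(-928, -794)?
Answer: 444125974873616984/109631450965 ≈ 4.0511e+6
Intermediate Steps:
F(M, q) = 3/76 (F(M, q) = -3*1/38*(-½) = -3/38*(-½) = 3/76)
r(c, d) = (3/76 + d)/(2*c) (r(c, d) = (d + 3/76)/(c + c) = (3/76 + d)/((2*c)) = (3/76 + d)*(1/(2*c)) = (3/76 + d)/(2*c))
1334714/(((2142313 + 1491417)/(-614851 + 1545243))) + 1586782/r(-928, -794) = 1334714/(((2142313 + 1491417)/(-614851 + 1545243))) + 1586782/(((1/152)*(3 + 76*(-794))/(-928))) = 1334714/((3633730/930392)) + 1586782/(((1/152)*(-1/928)*(3 - 60344))) = 1334714/((3633730*(1/930392))) + 1586782/(((1/152)*(-1/928)*(-60341))) = 1334714/(1816865/465196) + 1586782/(60341/141056) = 1334714*(465196/1816865) + 1586782*(141056/60341) = 620903613944/1816865 + 223825121792/60341 = 444125974873616984/109631450965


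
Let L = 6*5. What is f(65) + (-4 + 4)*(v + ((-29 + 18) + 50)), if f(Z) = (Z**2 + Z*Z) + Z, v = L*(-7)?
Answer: 8515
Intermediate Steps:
L = 30
v = -210 (v = 30*(-7) = -210)
f(Z) = Z + 2*Z**2 (f(Z) = (Z**2 + Z**2) + Z = 2*Z**2 + Z = Z + 2*Z**2)
f(65) + (-4 + 4)*(v + ((-29 + 18) + 50)) = 65*(1 + 2*65) + (-4 + 4)*(-210 + ((-29 + 18) + 50)) = 65*(1 + 130) + 0*(-210 + (-11 + 50)) = 65*131 + 0*(-210 + 39) = 8515 + 0*(-171) = 8515 + 0 = 8515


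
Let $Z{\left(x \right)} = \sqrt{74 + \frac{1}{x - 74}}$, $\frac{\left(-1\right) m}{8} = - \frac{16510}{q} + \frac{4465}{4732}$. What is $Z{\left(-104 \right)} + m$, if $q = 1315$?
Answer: $\frac{28901538}{311129} + \frac{\sqrt{2344438}}{178} \approx 101.49$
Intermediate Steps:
$m = \frac{28901538}{311129}$ ($m = - 8 \left(- \frac{16510}{1315} + \frac{4465}{4732}\right) = - 8 \left(\left(-16510\right) \frac{1}{1315} + 4465 \cdot \frac{1}{4732}\right) = - 8 \left(- \frac{3302}{263} + \frac{4465}{4732}\right) = \left(-8\right) \left(- \frac{14450769}{1244516}\right) = \frac{28901538}{311129} \approx 92.892$)
$Z{\left(x \right)} = \sqrt{74 + \frac{1}{-74 + x}}$
$Z{\left(-104 \right)} + m = \sqrt{\frac{-5475 + 74 \left(-104\right)}{-74 - 104}} + \frac{28901538}{311129} = \sqrt{\frac{-5475 - 7696}{-178}} + \frac{28901538}{311129} = \sqrt{\left(- \frac{1}{178}\right) \left(-13171\right)} + \frac{28901538}{311129} = \sqrt{\frac{13171}{178}} + \frac{28901538}{311129} = \frac{\sqrt{2344438}}{178} + \frac{28901538}{311129} = \frac{28901538}{311129} + \frac{\sqrt{2344438}}{178}$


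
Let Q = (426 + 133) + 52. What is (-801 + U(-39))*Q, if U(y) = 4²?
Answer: -479635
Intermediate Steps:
U(y) = 16
Q = 611 (Q = 559 + 52 = 611)
(-801 + U(-39))*Q = (-801 + 16)*611 = -785*611 = -479635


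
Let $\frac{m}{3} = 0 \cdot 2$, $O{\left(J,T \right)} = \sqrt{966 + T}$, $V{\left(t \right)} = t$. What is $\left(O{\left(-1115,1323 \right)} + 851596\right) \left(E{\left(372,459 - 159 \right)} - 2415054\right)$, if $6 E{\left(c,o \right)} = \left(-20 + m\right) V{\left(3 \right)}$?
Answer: $-2056658842144 - 2415064 \sqrt{2289} \approx -2.0568 \cdot 10^{12}$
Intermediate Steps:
$m = 0$ ($m = 3 \cdot 0 \cdot 2 = 3 \cdot 0 = 0$)
$E{\left(c,o \right)} = -10$ ($E{\left(c,o \right)} = \frac{\left(-20 + 0\right) 3}{6} = \frac{\left(-20\right) 3}{6} = \frac{1}{6} \left(-60\right) = -10$)
$\left(O{\left(-1115,1323 \right)} + 851596\right) \left(E{\left(372,459 - 159 \right)} - 2415054\right) = \left(\sqrt{966 + 1323} + 851596\right) \left(-10 - 2415054\right) = \left(\sqrt{2289} + 851596\right) \left(-2415064\right) = \left(851596 + \sqrt{2289}\right) \left(-2415064\right) = -2056658842144 - 2415064 \sqrt{2289}$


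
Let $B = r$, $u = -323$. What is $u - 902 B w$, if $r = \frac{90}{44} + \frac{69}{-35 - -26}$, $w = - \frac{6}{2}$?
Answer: $-15534$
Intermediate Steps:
$w = -3$ ($w = \left(-6\right) \frac{1}{2} = -3$)
$r = - \frac{371}{66}$ ($r = 90 \cdot \frac{1}{44} + \frac{69}{-35 + 26} = \frac{45}{22} + \frac{69}{-9} = \frac{45}{22} + 69 \left(- \frac{1}{9}\right) = \frac{45}{22} - \frac{23}{3} = - \frac{371}{66} \approx -5.6212$)
$B = - \frac{371}{66} \approx -5.6212$
$u - 902 B w = -323 - 902 \left(\left(- \frac{371}{66}\right) \left(-3\right)\right) = -323 - 15211 = -15534$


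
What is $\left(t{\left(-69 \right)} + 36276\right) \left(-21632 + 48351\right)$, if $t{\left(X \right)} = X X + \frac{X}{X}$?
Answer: $1096494322$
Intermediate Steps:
$t{\left(X \right)} = 1 + X^{2}$ ($t{\left(X \right)} = X^{2} + 1 = 1 + X^{2}$)
$\left(t{\left(-69 \right)} + 36276\right) \left(-21632 + 48351\right) = \left(\left(1 + \left(-69\right)^{2}\right) + 36276\right) \left(-21632 + 48351\right) = \left(\left(1 + 4761\right) + 36276\right) 26719 = \left(4762 + 36276\right) 26719 = 41038 \cdot 26719 = 1096494322$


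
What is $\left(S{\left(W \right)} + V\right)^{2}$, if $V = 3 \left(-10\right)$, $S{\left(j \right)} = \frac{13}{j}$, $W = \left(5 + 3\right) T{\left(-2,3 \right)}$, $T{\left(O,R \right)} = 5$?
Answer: $\frac{1408969}{1600} \approx 880.61$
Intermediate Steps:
$W = 40$ ($W = \left(5 + 3\right) 5 = 8 \cdot 5 = 40$)
$V = -30$
$\left(S{\left(W \right)} + V\right)^{2} = \left(\frac{13}{40} - 30\right)^{2} = \left(- \frac{1187}{40}\right)^{2} = \frac{1408969}{1600}$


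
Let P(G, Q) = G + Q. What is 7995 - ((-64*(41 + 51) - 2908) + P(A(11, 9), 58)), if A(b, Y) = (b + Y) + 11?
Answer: 16702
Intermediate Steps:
A(b, Y) = 11 + Y + b (A(b, Y) = (Y + b) + 11 = 11 + Y + b)
7995 - ((-64*(41 + 51) - 2908) + P(A(11, 9), 58)) = 7995 - ((-64*(41 + 51) - 2908) + ((11 + 9 + 11) + 58)) = 7995 - ((-64*92 - 2908) + (31 + 58)) = 7995 - ((-5888 - 2908) + 89) = 7995 - (-8796 + 89) = 7995 - 1*(-8707) = 7995 + 8707 = 16702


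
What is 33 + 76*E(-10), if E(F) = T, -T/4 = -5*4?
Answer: 6113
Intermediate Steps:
T = 80 (T = -(-20)*4 = -4*(-20) = 80)
E(F) = 80
33 + 76*E(-10) = 33 + 76*80 = 33 + 6080 = 6113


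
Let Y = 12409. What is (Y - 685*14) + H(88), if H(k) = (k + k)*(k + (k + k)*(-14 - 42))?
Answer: -1716349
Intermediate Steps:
H(k) = -222*k² (H(k) = (2*k)*(k + (2*k)*(-56)) = (2*k)*(k - 112*k) = (2*k)*(-111*k) = -222*k²)
(Y - 685*14) + H(88) = (12409 - 685*14) - 222*88² = (12409 - 9590) - 222*7744 = 2819 - 1719168 = -1716349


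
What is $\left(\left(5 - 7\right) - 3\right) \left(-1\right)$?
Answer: $5$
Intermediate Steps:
$\left(\left(5 - 7\right) - 3\right) \left(-1\right) = \left(-2 - 3\right) \left(-1\right) = \left(-5\right) \left(-1\right) = 5$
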